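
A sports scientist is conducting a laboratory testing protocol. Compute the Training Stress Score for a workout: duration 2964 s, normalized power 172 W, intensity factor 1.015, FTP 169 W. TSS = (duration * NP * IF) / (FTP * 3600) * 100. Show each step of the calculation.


Product = 2964 * 172 * 1.015 = 517455.12
Base = 169 * 3600 = 608400
TSS = 517455.12 / 608400 * 100 = 85.05

85.05 TSS


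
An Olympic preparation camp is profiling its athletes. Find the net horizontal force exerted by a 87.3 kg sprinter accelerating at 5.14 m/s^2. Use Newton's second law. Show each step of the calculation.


Newton's second law: F = m * a
F = 87.3 * 5.14 = 448.72 N

448.72 N


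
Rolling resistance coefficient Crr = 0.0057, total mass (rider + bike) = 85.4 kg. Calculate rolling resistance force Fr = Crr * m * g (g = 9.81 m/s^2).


Fr = Crr * m * g
= 0.0057 * 85.4 * 9.81
= 4.775 N

4.775 N


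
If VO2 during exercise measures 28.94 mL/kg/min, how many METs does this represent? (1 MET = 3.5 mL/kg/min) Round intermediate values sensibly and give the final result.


METs = VO2 / 3.5 = 28.94 / 3.5 = 8.27

8.27 METs


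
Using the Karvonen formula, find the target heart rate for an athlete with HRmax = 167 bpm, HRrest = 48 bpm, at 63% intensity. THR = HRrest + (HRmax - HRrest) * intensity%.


HRR = 167 - 48 = 119
THR = 48 + 119 * 0.63
= 48 + 74.97
= 122.97 bpm

122.97 bpm


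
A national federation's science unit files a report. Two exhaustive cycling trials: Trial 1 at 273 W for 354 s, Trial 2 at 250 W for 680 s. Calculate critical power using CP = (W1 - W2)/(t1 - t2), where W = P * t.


W1 = 273 * 354 = 96642 J
W2 = 250 * 680 = 170000 J
CP = (96642 - 170000) / (354 - 680)
= -73358 / -326
= 225.02 W

225.02 W


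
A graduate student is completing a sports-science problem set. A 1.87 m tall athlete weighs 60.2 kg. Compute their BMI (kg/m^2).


height^2 = 3.4969 m^2
BMI = 60.2 / 3.4969 = 17.22 kg/m^2

17.22 kg/m^2


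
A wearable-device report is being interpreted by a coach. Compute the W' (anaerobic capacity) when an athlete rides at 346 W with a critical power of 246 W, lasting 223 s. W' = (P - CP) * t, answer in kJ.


Above-CP power = 100 W
Duration = 223 s
W' = 100 * 223 = 22300 J
Convert: 22300 / 1000 = 22.3 kJ

22.3 kJ


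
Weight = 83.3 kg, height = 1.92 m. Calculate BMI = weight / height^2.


height^2 = 1.92^2 = 3.6864
BMI = 83.3 / 3.6864 = 22.6 kg/m^2

22.6 kg/m^2


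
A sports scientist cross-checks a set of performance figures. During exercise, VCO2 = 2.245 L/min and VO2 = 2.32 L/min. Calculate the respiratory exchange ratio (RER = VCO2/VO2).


RER = VCO2 / VO2
= 2.245 / 2.32
= 0.9677

0.9677


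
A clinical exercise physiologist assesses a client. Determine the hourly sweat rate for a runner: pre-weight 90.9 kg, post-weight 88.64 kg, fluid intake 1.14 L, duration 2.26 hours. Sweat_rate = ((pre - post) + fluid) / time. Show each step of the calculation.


Mass lost = 90.9 - 88.64 = 2.26 kg
Add fluid consumed: 2.26 + 1.14 = 3.4 L total sweat
Sweat rate = 3.4 / 2.26 = 1.504 L/h

1.504 L/h


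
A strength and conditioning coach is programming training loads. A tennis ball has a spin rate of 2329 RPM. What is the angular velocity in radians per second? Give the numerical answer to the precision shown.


Convert RPM to rad/s: multiply by 2*pi and divide by 60
omega = 2329 * 2 * pi / 60
= 243.892 rad/s

243.892 rad/s


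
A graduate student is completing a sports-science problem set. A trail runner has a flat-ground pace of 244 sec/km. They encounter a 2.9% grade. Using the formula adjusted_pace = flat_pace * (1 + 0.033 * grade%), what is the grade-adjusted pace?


Grade factor = 1 + 0.033 * 2.9 = 1.0957
Adjusted = 244 * 1.0957 = 267.35 sec/km

267.35 s/km


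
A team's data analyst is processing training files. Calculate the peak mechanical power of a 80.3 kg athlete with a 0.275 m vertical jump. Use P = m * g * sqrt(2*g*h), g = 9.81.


First, sqrt(2gh) = sqrt(2 * 9.81 * 0.275)
= sqrt(5.3955) = 2.322822 m/s
Power = 80.3 * 9.81 * 2.322822 = 1829.79 W

1829.79 W


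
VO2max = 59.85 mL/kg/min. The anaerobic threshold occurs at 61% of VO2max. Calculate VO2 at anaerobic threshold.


AT fraction = 61 / 100 = 0.61
AT VO2 = 59.85 * 0.61
= 36.51 mL/kg/min

36.51 mL/kg/min


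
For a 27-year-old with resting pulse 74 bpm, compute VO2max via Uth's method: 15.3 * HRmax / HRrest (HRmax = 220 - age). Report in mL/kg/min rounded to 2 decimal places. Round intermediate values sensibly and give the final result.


Step 1: HRmax = 220 - 27 = 193 bpm
Step 2: Ratio = 193 / 74 = 2.6081
Step 3: VO2max = 15.3 * 2.6081 = 39.9 mL/kg/min

39.9 mL/kg/min


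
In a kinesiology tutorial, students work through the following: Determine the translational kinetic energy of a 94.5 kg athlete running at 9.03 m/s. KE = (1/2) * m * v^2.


KE = 0.5 * m * v^2
= 0.5 * 94.5 * 9.03^2
= 0.5 * 94.5 * 81.5409
= 3852.81 J

3852.81 J


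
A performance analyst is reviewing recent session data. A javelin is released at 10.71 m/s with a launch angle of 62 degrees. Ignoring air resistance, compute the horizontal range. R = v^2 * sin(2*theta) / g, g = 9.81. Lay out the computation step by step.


Launch speed squared = 114.7041
sin(2 * 62 deg) = 0.829038
Range = 114.7041 * 0.829038 / 9.81
= 9.694 m

9.694 m


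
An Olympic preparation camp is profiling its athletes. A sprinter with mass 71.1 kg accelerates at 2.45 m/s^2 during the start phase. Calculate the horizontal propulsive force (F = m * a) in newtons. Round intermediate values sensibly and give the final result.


F = m * a
= 71.1 * 2.45
= 174.2 N

174.2 N


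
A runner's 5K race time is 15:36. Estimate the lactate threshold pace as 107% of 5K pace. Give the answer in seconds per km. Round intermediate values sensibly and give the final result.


Total race time = 15*60 + 36 = 936 seconds
5K pace = 936 / 5 = 187.2 sec/km
LT pace = 187.2 * 1.07 = 200.3 sec/km

200.3 s/km


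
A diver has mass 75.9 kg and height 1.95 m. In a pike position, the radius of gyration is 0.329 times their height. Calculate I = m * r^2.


r = 0.329 * 1.95 = 0.64155 m
I = m * r^2 = 75.9 * 0.411586 = 31.239 kg*m^2

31.239 kg*m^2


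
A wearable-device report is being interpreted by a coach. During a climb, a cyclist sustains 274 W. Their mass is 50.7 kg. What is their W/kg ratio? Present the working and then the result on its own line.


Power-to-weight = 274 W / 50.7 kg
= 5.404 W/kg

5.404 W/kg


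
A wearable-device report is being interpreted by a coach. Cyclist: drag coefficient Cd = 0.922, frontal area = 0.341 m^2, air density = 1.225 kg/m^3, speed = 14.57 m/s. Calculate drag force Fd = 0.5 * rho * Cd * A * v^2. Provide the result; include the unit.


v^2 = 14.57^2 = 212.2849
Fd = 0.5 * 1.225 * 0.922 * 0.341 * 212.2849
= 40.88 N

40.88 N


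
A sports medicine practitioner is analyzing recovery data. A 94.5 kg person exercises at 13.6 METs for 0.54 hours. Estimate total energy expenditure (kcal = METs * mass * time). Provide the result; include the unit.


Energy = METs * mass(kg) * time(h)
= 13.6 * 94.5 * 0.54
= 694.01 kcal

694.01 kcal


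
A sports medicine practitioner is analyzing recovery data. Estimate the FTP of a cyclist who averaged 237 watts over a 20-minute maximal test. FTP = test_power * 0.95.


FTP = 237 * 0.95 = 225.15 W

225.15 W


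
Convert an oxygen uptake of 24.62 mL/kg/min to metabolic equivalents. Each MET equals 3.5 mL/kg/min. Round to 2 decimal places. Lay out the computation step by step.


One MET = 3.5 mL/kg/min
Number of METs = 24.62 / 3.5
= 7.03 METs

7.03 METs


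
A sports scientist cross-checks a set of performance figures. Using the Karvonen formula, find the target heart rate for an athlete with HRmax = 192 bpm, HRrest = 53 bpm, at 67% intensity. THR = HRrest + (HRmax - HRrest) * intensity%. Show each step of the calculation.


HRR = 192 - 53 = 139
THR = 53 + 139 * 0.67
= 53 + 93.13
= 146.13 bpm

146.13 bpm


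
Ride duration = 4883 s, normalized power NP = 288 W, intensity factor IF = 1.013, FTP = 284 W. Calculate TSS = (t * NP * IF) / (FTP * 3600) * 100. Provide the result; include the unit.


Numerator = 4883 * 288 * 1.013 = 1424585.952
Denominator = 284 * 3600 = 1022400
TSS = 1424585.952 / 1022400 * 100
= 139.34

139.34 TSS


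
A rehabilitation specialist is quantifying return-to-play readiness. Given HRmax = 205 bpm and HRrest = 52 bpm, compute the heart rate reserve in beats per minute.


Heart rate reserve = maximum HR minus resting HR
HRR = 205 - 52 = 153 bpm

153 bpm


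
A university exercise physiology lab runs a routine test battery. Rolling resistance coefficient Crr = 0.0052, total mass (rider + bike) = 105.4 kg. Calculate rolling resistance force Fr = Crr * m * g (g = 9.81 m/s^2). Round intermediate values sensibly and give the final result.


Fr = Crr * m * g
= 0.0052 * 105.4 * 9.81
= 5.377 N

5.377 N


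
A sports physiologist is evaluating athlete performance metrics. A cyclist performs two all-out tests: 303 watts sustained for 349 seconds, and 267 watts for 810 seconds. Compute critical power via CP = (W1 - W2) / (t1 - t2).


W1 = P1 * t1 = 303 * 349 = 105747 J
W2 = P2 * t2 = 267 * 810 = 216270 J
CP = (105747 - 216270) / (349 - 810)
= 239.75 W

239.75 W


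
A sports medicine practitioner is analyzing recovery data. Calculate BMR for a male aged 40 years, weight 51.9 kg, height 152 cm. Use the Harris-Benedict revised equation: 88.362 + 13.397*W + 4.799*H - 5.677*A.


Substituting values:
W term = 13.397 * 51.9 = 695.3043
H term = 4.799 * 152 = 729.448
A term = 5.677 * 40 = 227.08
BMR = 1286.03 kcal/day

1286.03 kcal/day


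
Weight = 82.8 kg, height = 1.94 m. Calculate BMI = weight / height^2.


height^2 = 1.94^2 = 3.7636
BMI = 82.8 / 3.7636 = 22.0 kg/m^2

22.0 kg/m^2


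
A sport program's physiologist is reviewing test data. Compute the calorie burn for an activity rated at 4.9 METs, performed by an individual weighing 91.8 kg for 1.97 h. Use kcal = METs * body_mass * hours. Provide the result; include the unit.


Product of METs and mass = 4.9 * 91.8 = 449.82
Total kcal = 449.82 * 1.97 = 886.15 kcal

886.15 kcal


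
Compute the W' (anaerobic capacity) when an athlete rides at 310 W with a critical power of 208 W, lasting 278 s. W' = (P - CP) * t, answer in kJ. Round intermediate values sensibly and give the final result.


Above-CP power = 102 W
Duration = 278 s
W' = 102 * 278 = 28356 J
Convert: 28356 / 1000 = 28.356 kJ

28.356 kJ


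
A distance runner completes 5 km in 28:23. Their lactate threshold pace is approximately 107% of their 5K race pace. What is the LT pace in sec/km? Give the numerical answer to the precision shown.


Convert to seconds: 28 min 23 s = 1703 s
Pace per km = 1703 / 5 = 340.6 s/km
LT pace = 340.6 * 1.07 = 364.44 s/km

364.44 s/km


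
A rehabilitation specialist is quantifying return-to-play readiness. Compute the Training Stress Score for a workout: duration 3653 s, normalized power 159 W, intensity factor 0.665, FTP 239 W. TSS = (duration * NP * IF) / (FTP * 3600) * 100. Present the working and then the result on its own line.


Product = 3653 * 159 * 0.665 = 386249.955
Base = 239 * 3600 = 860400
TSS = 386249.955 / 860400 * 100 = 44.89

44.89 TSS


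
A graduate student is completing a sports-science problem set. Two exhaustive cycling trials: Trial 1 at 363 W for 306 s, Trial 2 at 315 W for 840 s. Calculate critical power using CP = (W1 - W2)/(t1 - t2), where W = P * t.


W1 = 363 * 306 = 111078 J
W2 = 315 * 840 = 264600 J
CP = (111078 - 264600) / (306 - 840)
= -153522 / -534
= 287.49 W

287.49 W


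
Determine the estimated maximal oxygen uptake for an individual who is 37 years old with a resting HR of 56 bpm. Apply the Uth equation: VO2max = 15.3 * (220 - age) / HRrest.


HRmax = 220 - 37 = 183
VO2max = 15.3 * (183 / 56)
= 15.3 * 3.2679
= 50.0 mL/kg/min

50.0 mL/kg/min


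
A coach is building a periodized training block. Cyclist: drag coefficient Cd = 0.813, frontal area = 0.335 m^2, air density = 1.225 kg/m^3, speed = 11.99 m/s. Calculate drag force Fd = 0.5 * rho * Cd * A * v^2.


v^2 = 11.99^2 = 143.7601
Fd = 0.5 * 1.225 * 0.813 * 0.335 * 143.7601
= 23.982 N

23.982 N


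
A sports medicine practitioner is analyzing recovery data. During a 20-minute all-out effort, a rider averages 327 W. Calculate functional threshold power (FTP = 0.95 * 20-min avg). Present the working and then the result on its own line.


FTP = 0.95 * 327
= 310.65 W

310.65 W


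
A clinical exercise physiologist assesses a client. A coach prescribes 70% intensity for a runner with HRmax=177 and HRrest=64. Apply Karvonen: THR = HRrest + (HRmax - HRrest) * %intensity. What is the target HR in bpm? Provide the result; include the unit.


Heart rate reserve = 177 - 64 = 113
Intensity fraction = 70 / 100 = 0.7
THR = 64 + 113 * 0.7 = 143.1 bpm

143.1 bpm


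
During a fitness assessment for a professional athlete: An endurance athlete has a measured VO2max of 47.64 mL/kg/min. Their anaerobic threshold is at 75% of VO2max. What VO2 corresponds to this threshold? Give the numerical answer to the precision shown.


Anaerobic threshold VO2 = VO2max * 75%
= 47.64 * 0.75
= 35.73 mL/kg/min

35.73 mL/kg/min


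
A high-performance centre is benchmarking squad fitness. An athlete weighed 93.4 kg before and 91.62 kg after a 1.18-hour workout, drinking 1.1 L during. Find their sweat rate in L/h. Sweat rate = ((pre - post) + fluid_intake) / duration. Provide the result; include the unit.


Body mass change = 1.78 kg
Total sweat loss = 1.78 + 1.1 = 2.88 L
Rate = 2.88 / 1.18 = 2.441 L/h

2.441 L/h


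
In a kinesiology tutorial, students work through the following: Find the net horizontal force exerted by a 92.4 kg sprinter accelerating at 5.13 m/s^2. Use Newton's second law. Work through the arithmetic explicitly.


Newton's second law: F = m * a
F = 92.4 * 5.13 = 474.01 N

474.01 N


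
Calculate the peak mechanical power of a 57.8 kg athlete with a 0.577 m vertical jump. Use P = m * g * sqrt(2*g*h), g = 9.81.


First, sqrt(2gh) = sqrt(2 * 9.81 * 0.577)
= sqrt(11.32074) = 3.364631 m/s
Power = 57.8 * 9.81 * 3.364631 = 1907.81 W

1907.81 W


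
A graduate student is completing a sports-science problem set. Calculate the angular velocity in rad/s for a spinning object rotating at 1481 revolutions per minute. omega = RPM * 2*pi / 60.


omega = RPM * 2*pi / 60
= 1481 * 6.28318531 / 60
= 155.09 rad/s

155.09 rad/s


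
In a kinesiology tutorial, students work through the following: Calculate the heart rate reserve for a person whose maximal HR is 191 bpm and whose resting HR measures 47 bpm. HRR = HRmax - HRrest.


HRmax = 191 bpm
HRrest = 47 bpm
HRR = 191 - 47 = 144 bpm

144 bpm


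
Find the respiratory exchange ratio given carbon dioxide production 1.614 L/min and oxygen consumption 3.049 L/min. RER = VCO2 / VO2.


VCO2 = 1.614 L/min
VO2 = 3.049 L/min
RER = 1.614 / 3.049 = 0.5294

0.5294


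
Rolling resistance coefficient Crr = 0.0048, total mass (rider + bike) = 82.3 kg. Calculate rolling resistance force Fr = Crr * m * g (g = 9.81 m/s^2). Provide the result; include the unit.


Fr = Crr * m * g
= 0.0048 * 82.3 * 9.81
= 3.875 N

3.875 N


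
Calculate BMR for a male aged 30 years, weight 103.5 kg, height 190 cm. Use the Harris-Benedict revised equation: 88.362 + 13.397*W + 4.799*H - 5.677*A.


Substituting values:
W term = 13.397 * 103.5 = 1386.5895
H term = 4.799 * 190 = 911.81
A term = 5.677 * 30 = 170.31
BMR = 2216.45 kcal/day

2216.45 kcal/day


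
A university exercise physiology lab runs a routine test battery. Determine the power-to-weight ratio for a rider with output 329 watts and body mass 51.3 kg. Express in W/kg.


P/W = 329 / 51.3 = 6.413 W/kg

6.413 W/kg


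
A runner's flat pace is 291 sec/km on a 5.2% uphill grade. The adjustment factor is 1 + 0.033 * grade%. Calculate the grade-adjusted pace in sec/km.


Factor = 1 + 0.033 * 5.2 = 1.1716
Adjusted pace = 291 * 1.1716
= 340.94 sec/km

340.94 s/km


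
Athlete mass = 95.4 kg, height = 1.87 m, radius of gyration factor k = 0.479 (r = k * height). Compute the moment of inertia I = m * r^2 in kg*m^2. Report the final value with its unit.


r = k * height = 0.479 * 1.87 = 0.89573 m
r^2 = 0.89573^2 = 0.802332
I = 95.4 * 0.802332 = 76.542 kg*m^2

76.542 kg*m^2


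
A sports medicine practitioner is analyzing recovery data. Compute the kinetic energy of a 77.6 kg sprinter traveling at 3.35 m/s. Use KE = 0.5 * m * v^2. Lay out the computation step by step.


Velocity squared = 11.2225
KE = 0.5 * 77.6 * 11.2225 = 435.43 J

435.43 J


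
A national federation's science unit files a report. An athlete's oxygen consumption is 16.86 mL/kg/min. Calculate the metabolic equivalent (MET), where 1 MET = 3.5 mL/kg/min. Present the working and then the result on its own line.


MET = VO2 / 3.5
= 16.86 / 3.5
= 4.82 METs

4.82 METs


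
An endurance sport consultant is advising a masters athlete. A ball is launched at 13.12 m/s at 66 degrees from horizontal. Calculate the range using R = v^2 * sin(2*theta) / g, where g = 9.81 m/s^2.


sin(2 * 66) = sin(132) = 0.743145
v^2 = 13.12^2 = 172.1344
R = 172.1344 * 0.743145 / 9.81
= 13.04 m

13.04 m


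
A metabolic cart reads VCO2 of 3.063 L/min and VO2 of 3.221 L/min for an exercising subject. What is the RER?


RER = VCO2 / VO2 = 3.063 / 3.221 = 0.9509

0.9509


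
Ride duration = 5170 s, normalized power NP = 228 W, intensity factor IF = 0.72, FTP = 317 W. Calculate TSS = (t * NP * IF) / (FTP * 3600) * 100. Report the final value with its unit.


Numerator = 5170 * 228 * 0.72 = 848707.2
Denominator = 317 * 3600 = 1141200
TSS = 848707.2 / 1141200 * 100
= 74.37

74.37 TSS


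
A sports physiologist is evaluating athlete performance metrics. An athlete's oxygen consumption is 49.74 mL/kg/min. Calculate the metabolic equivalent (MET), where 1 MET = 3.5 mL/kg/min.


MET = VO2 / 3.5
= 49.74 / 3.5
= 14.21 METs

14.21 METs


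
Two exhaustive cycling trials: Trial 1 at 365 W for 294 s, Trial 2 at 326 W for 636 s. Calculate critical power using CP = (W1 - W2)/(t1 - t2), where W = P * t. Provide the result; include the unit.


W1 = 365 * 294 = 107310 J
W2 = 326 * 636 = 207336 J
CP = (107310 - 207336) / (294 - 636)
= -100026 / -342
= 292.47 W

292.47 W


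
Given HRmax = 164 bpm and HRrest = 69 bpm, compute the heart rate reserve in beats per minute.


Heart rate reserve = maximum HR minus resting HR
HRR = 164 - 69 = 95 bpm

95 bpm


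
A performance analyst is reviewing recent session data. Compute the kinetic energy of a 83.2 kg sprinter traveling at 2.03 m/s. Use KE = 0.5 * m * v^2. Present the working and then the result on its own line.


Velocity squared = 4.1209
KE = 0.5 * 83.2 * 4.1209 = 171.43 J

171.43 J


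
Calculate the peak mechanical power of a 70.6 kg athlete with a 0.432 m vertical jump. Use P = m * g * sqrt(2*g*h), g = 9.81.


First, sqrt(2gh) = sqrt(2 * 9.81 * 0.432)
= sqrt(8.47584) = 2.91133 m/s
Power = 70.6 * 9.81 * 2.91133 = 2016.35 W

2016.35 W


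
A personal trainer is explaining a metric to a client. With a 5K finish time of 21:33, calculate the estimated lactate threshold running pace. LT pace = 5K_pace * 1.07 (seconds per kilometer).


Race duration = 1293 s for 5 km
Average pace = 1293 / 5 = 258.6 s/km
LT pace = 258.6 * 1.07
= 276.7 s/km

276.7 s/km


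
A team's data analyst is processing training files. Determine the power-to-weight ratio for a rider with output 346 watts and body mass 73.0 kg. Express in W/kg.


P/W = 346 / 73.0 = 4.74 W/kg

4.74 W/kg


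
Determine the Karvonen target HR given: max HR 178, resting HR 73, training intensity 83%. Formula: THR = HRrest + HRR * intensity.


HRR = HRmax - HRrest = 178 - 73 = 105
THR = 73 + 105 * 0.83
= 160.15 bpm

160.15 bpm


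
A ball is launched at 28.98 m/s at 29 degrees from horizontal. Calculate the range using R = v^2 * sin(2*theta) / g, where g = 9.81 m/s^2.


sin(2 * 29) = sin(58) = 0.848048
v^2 = 28.98^2 = 839.8404
R = 839.8404 * 0.848048 / 9.81
= 72.602 m

72.602 m


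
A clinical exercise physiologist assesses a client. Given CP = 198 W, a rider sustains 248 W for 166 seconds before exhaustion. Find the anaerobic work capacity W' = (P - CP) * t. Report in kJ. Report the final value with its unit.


Excess power = 248 - 198 = 50 W
Work above CP = 50 * 166 = 8300 J
W' = 8.3 kJ

8.3 kJ


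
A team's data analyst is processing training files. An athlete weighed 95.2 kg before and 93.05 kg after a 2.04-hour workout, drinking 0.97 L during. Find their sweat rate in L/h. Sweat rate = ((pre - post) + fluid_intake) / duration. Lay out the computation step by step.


Body mass change = 2.15 kg
Total sweat loss = 2.15 + 0.97 = 3.12 L
Rate = 3.12 / 2.04 = 1.529 L/h

1.529 L/h


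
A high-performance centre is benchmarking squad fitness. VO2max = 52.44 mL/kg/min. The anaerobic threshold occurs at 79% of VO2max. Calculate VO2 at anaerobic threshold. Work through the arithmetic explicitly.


AT fraction = 79 / 100 = 0.79
AT VO2 = 52.44 * 0.79
= 41.43 mL/kg/min

41.43 mL/kg/min


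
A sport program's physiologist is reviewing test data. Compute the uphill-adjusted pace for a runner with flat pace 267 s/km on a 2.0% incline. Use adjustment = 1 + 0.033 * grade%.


Adjustment factor = 1 + 0.033 * 2.0 = 1.066
Grade-adjusted pace = 267 * 1.066 = 284.62 s/km

284.62 s/km


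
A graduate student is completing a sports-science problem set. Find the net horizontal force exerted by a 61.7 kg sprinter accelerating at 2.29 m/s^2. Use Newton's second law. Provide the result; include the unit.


Newton's second law: F = m * a
F = 61.7 * 2.29 = 141.29 N

141.29 N


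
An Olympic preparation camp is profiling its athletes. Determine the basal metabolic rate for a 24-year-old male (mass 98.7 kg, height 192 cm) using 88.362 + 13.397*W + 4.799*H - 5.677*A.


BMR = 88.362 + 13.397*98.7 + 4.799*192 - 5.677*24
= 2195.81 kcal/day

2195.81 kcal/day


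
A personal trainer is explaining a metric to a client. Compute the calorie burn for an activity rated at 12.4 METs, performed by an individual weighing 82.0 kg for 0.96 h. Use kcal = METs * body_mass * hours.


Product of METs and mass = 12.4 * 82.0 = 1016.8
Total kcal = 1016.8 * 0.96 = 976.13 kcal

976.13 kcal


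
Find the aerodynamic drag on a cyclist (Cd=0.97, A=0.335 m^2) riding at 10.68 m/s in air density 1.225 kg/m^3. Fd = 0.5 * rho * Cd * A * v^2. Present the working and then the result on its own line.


Fd = 0.5 * 1.225 * 0.97 * 0.335 * 10.68^2
= 0.5 * 1.225 * 0.97 * 0.335 * 114.0624
= 22.702 N

22.702 N


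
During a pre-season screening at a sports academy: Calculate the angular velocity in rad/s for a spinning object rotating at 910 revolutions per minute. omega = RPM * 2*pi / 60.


omega = RPM * 2*pi / 60
= 910 * 6.28318531 / 60
= 95.295 rad/s

95.295 rad/s


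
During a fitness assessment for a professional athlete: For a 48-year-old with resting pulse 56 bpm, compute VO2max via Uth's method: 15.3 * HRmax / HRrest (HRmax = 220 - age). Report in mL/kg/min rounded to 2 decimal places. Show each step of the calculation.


Step 1: HRmax = 220 - 48 = 172 bpm
Step 2: Ratio = 172 / 56 = 3.0714
Step 3: VO2max = 15.3 * 3.0714 = 46.99 mL/kg/min

46.99 mL/kg/min


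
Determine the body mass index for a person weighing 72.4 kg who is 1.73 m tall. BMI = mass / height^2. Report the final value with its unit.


BMI = mass / height^2
= 72.4 / 1.73^2
= 72.4 / 2.9929
= 24.19 kg/m^2

24.19 kg/m^2


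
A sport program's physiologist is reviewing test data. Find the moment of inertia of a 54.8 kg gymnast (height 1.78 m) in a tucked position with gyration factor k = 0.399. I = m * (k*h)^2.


Radius of gyration = 0.399 * 1.78 = 0.71022 m
I = 54.8 * 0.71022^2
= 54.8 * 0.504412
= 27.642 kg*m^2

27.642 kg*m^2


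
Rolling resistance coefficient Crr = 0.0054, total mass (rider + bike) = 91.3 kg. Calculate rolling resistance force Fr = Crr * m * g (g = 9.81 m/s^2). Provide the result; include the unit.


Fr = Crr * m * g
= 0.0054 * 91.3 * 9.81
= 4.837 N

4.837 N


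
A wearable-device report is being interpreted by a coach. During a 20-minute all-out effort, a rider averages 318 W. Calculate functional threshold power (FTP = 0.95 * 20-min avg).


FTP = 0.95 * 318
= 302.1 W

302.1 W


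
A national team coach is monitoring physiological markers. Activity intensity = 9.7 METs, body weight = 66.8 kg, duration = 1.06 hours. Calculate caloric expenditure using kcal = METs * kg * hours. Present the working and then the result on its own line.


kcal = 9.7 * 66.8 * 1.06
= 647.96 * 1.06
= 686.84 kcal

686.84 kcal


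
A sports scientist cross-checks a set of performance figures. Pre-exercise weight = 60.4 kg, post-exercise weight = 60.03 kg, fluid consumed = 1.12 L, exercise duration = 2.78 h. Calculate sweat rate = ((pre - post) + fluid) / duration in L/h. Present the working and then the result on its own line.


Weight loss = 60.4 - 60.03 = 0.37 kg (approx L)
Total sweat = 0.37 + 1.12 = 1.49 L
Sweat rate = 1.49 / 2.78 = 0.536 L/h

0.536 L/h


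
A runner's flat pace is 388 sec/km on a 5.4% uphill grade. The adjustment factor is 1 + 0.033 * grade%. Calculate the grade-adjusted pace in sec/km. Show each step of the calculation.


Factor = 1 + 0.033 * 5.4 = 1.1782
Adjusted pace = 388 * 1.1782
= 457.14 sec/km

457.14 s/km


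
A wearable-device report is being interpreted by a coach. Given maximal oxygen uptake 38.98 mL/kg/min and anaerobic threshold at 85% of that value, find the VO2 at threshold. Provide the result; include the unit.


Percentage as decimal = 0.85
VO2 at AT = 38.98 * 0.85 = 33.13 mL/kg/min

33.13 mL/kg/min


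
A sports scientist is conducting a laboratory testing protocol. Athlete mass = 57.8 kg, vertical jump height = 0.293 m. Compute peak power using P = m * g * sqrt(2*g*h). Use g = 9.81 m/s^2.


sqrt(2 * 9.81 * 0.293) = sqrt(5.74866) = 2.397636 m/s
P = 57.8 * 9.81 * 2.397636
= 1359.5 W

1359.5 W


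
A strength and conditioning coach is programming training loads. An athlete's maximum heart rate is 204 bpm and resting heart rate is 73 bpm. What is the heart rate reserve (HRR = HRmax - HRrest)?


HRR = HRmax - HRrest
= 204 - 73
= 131 bpm

131 bpm


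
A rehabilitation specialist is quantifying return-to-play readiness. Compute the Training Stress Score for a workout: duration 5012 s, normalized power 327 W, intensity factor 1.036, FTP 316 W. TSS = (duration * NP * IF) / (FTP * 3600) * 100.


Product = 5012 * 327 * 1.036 = 1697925.264
Base = 316 * 3600 = 1137600
TSS = 1697925.264 / 1137600 * 100 = 149.26

149.26 TSS


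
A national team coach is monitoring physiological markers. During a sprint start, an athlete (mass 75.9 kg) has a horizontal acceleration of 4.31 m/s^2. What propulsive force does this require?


Propulsive force = mass * acceleration
= 75.9 kg * 4.31 m/s^2
= 327.13 N

327.13 N


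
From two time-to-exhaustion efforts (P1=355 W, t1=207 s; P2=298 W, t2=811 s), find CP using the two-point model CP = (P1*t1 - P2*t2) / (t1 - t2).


Work in trial 1 = 73485 J
Work in trial 2 = 241678 J
Delta work = -168193 J
Delta time = -604 s
CP = -168193 / -604 = 278.47 W

278.47 W


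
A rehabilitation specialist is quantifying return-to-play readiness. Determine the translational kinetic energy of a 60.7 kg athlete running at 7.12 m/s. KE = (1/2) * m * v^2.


KE = 0.5 * m * v^2
= 0.5 * 60.7 * 7.12^2
= 0.5 * 60.7 * 50.6944
= 1538.58 J

1538.58 J


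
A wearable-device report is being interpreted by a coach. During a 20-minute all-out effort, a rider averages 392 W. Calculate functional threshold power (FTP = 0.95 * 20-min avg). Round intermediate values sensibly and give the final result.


FTP = 0.95 * 392
= 372.4 W

372.4 W


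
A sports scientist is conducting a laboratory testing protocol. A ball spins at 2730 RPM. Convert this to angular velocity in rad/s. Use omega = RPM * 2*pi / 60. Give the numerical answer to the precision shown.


omega = 2730 * 2 * pi / 60
= 2730 * 6.28318531 / 60
= 17153.096 / 60
= 285.885 rad/s

285.885 rad/s


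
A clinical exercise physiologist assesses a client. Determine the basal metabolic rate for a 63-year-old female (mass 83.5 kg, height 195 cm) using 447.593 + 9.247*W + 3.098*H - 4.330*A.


BMR = 447.593 + 9.247*83.5 + 3.098*195 - 4.330*63
= 1551.04 kcal/day

1551.04 kcal/day


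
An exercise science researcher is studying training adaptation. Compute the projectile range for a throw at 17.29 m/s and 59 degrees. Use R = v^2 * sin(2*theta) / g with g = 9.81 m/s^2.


Two times the angle = 118 degrees
sin(118) = 0.882948
R = 298.9441 * 0.882948 / 9.81 = 26.906 m

26.906 m


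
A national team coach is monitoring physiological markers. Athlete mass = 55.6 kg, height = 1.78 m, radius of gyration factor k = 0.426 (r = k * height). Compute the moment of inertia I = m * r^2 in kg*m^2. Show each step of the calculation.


r = k * height = 0.426 * 1.78 = 0.75828 m
r^2 = 0.75828^2 = 0.574989
I = 55.6 * 0.574989 = 31.969 kg*m^2

31.969 kg*m^2


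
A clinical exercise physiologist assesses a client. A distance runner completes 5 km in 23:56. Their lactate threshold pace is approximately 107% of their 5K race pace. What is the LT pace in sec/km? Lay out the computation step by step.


Convert to seconds: 23 min 56 s = 1436 s
Pace per km = 1436 / 5 = 287.2 s/km
LT pace = 287.2 * 1.07 = 307.3 s/km

307.3 s/km


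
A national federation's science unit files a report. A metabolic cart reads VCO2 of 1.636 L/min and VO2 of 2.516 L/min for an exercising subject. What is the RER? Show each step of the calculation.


RER = VCO2 / VO2 = 1.636 / 2.516 = 0.6502

0.6502


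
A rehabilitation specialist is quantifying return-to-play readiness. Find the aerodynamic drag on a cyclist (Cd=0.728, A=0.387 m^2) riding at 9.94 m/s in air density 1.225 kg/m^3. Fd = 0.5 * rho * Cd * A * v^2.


Fd = 0.5 * 1.225 * 0.728 * 0.387 * 9.94^2
= 0.5 * 1.225 * 0.728 * 0.387 * 98.8036
= 17.05 N

17.05 N


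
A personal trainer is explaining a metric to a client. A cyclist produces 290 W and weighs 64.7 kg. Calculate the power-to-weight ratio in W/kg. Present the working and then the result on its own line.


P/W = power / mass
= 290 / 64.7
= 4.482 W/kg

4.482 W/kg


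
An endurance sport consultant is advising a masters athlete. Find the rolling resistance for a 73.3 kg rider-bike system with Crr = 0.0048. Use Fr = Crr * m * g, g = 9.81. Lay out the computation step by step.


m * g = 73.3 * 9.81 = 719.073 N
Fr = 0.0048 * 719.073 = 3.452 N

3.452 N


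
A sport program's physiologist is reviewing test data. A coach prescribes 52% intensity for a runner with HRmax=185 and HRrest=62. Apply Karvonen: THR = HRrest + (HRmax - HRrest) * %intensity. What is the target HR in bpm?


Heart rate reserve = 185 - 62 = 123
Intensity fraction = 52 / 100 = 0.52
THR = 62 + 123 * 0.52 = 125.96 bpm

125.96 bpm


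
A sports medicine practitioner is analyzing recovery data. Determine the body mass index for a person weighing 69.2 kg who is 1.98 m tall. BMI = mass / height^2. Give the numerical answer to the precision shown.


BMI = mass / height^2
= 69.2 / 1.98^2
= 69.2 / 3.9204
= 17.65 kg/m^2

17.65 kg/m^2


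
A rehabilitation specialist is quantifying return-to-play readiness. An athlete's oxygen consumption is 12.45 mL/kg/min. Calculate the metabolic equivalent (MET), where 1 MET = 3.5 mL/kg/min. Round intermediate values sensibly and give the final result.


MET = VO2 / 3.5
= 12.45 / 3.5
= 3.56 METs

3.56 METs


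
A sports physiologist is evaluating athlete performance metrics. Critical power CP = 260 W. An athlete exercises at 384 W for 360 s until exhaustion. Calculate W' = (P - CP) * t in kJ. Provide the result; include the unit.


P - CP = 384 - 260 = 124 W
W' = 124 * 360 = 44640 J
= 44640 / 1000 = 44.64 kJ

44.64 kJ


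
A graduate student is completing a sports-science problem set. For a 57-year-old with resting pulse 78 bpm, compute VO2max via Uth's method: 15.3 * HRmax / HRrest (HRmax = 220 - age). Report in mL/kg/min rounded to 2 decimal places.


Step 1: HRmax = 220 - 57 = 163 bpm
Step 2: Ratio = 163 / 78 = 2.0897
Step 3: VO2max = 15.3 * 2.0897 = 31.97 mL/kg/min

31.97 mL/kg/min


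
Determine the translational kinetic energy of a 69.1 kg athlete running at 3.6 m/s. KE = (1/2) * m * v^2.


KE = 0.5 * m * v^2
= 0.5 * 69.1 * 3.6^2
= 0.5 * 69.1 * 12.96
= 447.77 J

447.77 J


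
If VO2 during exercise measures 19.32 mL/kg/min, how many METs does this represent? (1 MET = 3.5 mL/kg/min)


METs = VO2 / 3.5 = 19.32 / 3.5 = 5.52

5.52 METs


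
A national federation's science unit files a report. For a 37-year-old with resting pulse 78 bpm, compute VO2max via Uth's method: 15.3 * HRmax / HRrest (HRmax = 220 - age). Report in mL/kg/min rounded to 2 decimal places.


Step 1: HRmax = 220 - 37 = 183 bpm
Step 2: Ratio = 183 / 78 = 2.3462
Step 3: VO2max = 15.3 * 2.3462 = 35.9 mL/kg/min

35.9 mL/kg/min


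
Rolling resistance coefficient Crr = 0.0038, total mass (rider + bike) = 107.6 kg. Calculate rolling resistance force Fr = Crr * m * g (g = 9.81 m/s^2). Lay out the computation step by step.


Fr = Crr * m * g
= 0.0038 * 107.6 * 9.81
= 4.011 N

4.011 N


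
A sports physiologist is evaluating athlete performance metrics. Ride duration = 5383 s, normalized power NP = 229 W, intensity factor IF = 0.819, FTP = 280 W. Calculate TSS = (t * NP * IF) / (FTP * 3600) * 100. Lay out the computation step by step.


Numerator = 5383 * 229 * 0.819 = 1009587.033
Denominator = 280 * 3600 = 1008000
TSS = 1009587.033 / 1008000 * 100
= 100.16

100.16 TSS


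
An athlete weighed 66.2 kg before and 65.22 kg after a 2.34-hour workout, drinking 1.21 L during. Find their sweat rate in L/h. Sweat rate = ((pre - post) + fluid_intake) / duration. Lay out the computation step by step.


Body mass change = 0.98 kg
Total sweat loss = 0.98 + 1.21 = 2.19 L
Rate = 2.19 / 2.34 = 0.936 L/h

0.936 L/h


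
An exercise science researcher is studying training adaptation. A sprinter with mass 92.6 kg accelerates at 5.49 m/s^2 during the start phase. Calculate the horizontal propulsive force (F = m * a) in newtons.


F = m * a
= 92.6 * 5.49
= 508.37 N

508.37 N


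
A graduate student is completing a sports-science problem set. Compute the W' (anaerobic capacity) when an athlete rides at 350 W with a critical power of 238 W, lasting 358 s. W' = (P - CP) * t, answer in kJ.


Above-CP power = 112 W
Duration = 358 s
W' = 112 * 358 = 40096 J
Convert: 40096 / 1000 = 40.096 kJ

40.096 kJ


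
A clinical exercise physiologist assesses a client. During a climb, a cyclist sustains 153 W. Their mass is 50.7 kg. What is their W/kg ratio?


Power-to-weight = 153 W / 50.7 kg
= 3.018 W/kg

3.018 W/kg


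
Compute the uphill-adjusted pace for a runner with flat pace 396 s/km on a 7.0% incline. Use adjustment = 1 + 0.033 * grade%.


Adjustment factor = 1 + 0.033 * 7.0 = 1.231
Grade-adjusted pace = 396 * 1.231 = 487.48 s/km

487.48 s/km


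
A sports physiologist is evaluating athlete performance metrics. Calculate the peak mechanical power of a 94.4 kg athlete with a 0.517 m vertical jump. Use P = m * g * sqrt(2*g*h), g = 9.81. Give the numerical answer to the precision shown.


First, sqrt(2gh) = sqrt(2 * 9.81 * 0.517)
= sqrt(10.14354) = 3.184892 m/s
Power = 94.4 * 9.81 * 3.184892 = 2949.41 W

2949.41 W


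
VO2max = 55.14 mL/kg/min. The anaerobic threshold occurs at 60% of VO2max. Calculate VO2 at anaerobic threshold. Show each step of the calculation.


AT fraction = 60 / 100 = 0.6
AT VO2 = 55.14 * 0.6
= 33.08 mL/kg/min

33.08 mL/kg/min


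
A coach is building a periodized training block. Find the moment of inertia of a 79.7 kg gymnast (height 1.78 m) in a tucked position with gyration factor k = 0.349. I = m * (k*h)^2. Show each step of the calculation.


Radius of gyration = 0.349 * 1.78 = 0.62122 m
I = 79.7 * 0.62122^2
= 79.7 * 0.385914
= 30.757 kg*m^2

30.757 kg*m^2


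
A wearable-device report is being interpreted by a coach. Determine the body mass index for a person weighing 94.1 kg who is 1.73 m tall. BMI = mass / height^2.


BMI = mass / height^2
= 94.1 / 1.73^2
= 94.1 / 2.9929
= 31.44 kg/m^2

31.44 kg/m^2


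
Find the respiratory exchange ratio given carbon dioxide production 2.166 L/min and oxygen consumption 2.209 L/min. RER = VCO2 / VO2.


VCO2 = 2.166 L/min
VO2 = 2.209 L/min
RER = 2.166 / 2.209 = 0.9805

0.9805


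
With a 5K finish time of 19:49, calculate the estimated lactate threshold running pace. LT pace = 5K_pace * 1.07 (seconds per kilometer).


Race duration = 1189 s for 5 km
Average pace = 1189 / 5 = 237.8 s/km
LT pace = 237.8 * 1.07
= 254.45 s/km

254.45 s/km


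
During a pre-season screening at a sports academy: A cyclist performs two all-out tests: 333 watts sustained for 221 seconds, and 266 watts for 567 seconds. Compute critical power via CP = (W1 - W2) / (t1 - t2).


W1 = P1 * t1 = 333 * 221 = 73593 J
W2 = P2 * t2 = 266 * 567 = 150822 J
CP = (73593 - 150822) / (221 - 567)
= 223.21 W

223.21 W


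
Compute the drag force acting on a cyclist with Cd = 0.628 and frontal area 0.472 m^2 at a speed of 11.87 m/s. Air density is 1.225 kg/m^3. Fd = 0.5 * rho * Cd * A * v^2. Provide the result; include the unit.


Step 1: v^2 = 140.8969
Step 2: Fd = 0.5 * 1.225 * 0.628 * 0.472 * 140.8969
= 25.581 N

25.581 N


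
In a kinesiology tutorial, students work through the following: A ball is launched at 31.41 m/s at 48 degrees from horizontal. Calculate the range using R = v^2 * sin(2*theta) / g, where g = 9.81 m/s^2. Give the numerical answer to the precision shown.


sin(2 * 48) = sin(96) = 0.994522
v^2 = 31.41^2 = 986.5881
R = 986.5881 * 0.994522 / 9.81
= 100.019 m

100.019 m


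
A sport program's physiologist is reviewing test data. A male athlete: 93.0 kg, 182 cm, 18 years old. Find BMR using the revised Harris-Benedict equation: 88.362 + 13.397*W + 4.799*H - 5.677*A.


Intercept = 88.362
Weight contribution = 13.397 * 93.0 = 1245.921
Height contribution = 4.799 * 182 = 873.418
Age contribution = 5.677 * 18 = 102.186
BMR = 88.362 + 1245.921 + 873.418 - 102.186
= 2105.52 kcal/day

2105.52 kcal/day


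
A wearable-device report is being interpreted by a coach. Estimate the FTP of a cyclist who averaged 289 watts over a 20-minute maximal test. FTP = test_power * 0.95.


FTP = 289 * 0.95 = 274.55 W

274.55 W


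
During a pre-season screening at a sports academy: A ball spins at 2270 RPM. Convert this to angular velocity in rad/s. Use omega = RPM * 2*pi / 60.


omega = 2270 * 2 * pi / 60
= 2270 * 6.28318531 / 60
= 14262.831 / 60
= 237.714 rad/s

237.714 rad/s


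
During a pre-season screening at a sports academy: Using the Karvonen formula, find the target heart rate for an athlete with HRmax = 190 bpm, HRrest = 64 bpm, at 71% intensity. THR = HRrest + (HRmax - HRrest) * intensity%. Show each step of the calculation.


HRR = 190 - 64 = 126
THR = 64 + 126 * 0.71
= 64 + 89.46
= 153.46 bpm

153.46 bpm


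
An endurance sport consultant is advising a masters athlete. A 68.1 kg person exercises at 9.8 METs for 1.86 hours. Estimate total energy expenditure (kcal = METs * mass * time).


Energy = METs * mass(kg) * time(h)
= 9.8 * 68.1 * 1.86
= 1241.33 kcal

1241.33 kcal


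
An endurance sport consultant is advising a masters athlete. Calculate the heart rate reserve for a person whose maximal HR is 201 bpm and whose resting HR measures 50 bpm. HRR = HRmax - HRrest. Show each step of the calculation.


HRmax = 201 bpm
HRrest = 50 bpm
HRR = 201 - 50 = 151 bpm

151 bpm


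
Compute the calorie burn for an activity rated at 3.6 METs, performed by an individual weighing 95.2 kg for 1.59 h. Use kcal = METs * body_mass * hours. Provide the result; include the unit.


Product of METs and mass = 3.6 * 95.2 = 342.72
Total kcal = 342.72 * 1.59 = 544.92 kcal

544.92 kcal
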